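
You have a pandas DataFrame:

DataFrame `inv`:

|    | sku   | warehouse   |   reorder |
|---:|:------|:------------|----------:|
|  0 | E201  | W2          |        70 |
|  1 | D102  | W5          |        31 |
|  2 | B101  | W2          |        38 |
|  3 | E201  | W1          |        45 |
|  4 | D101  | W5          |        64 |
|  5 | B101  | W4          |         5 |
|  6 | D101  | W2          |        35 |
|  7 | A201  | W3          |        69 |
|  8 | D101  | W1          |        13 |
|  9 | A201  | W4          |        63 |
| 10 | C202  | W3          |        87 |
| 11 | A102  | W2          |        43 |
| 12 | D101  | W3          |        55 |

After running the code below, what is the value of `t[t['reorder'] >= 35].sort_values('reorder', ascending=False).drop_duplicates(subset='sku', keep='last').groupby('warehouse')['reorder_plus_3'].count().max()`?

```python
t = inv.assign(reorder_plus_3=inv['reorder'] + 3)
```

3

add column reorder_plus_3 = inv['reorder'] + 3:
     sku warehouse  reorder  reorder_plus_3
0   E201        W2       70              73
1   D102        W5       31              34
2   B101        W2       38              41
3   E201        W1       45              48
4   D101        W5       64              67
5   B101        W4        5               8
6   D101        W2       35              38
7   A201        W3       69              72
8   D101        W1       13              16
9   A201        W4       63              66
10  C202        W3       87              90
11  A102        W2       43              46
12  D101        W3       55              58
filter rows where reorder >= 35:
     sku warehouse  reorder  reorder_plus_3
0   E201        W2       70              73
2   B101        W2       38              41
3   E201        W1       45              48
4   D101        W5       64              67
6   D101        W2       35              38
7   A201        W3       69              72
9   A201        W4       63              66
10  C202        W3       87              90
11  A102        W2       43              46
12  D101        W3       55              58
sort by reorder descending:
     sku warehouse  reorder  reorder_plus_3
10  C202        W3       87              90
0   E201        W2       70              73
7   A201        W3       69              72
4   D101        W5       64              67
9   A201        W4       63              66
12  D101        W3       55              58
3   E201        W1       45              48
11  A102        W2       43              46
2   B101        W2       38              41
6   D101        W2       35              38
drop duplicate sku (keep=last):
     sku warehouse  reorder  reorder_plus_3
10  C202        W3       87              90
9   A201        W4       63              66
3   E201        W1       45              48
11  A102        W2       43              46
2   B101        W2       38              41
6   D101        W2       35              38
group by warehouse, count of reorder_plus_3:
warehouse
W1    1
W2    3
W3    1
W4    1
Name: reorder_plus_3, dtype: int64
Reading off the max of the resulting series, we get 3.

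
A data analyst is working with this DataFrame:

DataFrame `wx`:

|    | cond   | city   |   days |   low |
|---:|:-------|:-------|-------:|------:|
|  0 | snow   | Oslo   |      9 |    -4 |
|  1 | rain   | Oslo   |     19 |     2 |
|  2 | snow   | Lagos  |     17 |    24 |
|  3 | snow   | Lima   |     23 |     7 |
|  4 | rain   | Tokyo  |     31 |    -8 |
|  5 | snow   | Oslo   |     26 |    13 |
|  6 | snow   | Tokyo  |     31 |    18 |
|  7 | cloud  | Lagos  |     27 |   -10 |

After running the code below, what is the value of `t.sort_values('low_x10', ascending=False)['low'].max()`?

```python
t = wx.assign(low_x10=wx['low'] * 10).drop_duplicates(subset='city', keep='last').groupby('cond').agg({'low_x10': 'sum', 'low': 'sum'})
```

add column low_x10 = wx['low'] * 10:
    cond   city  days  low  low_x10
0   snow   Oslo     9   -4      -40
1   rain   Oslo    19    2       20
2   snow  Lagos    17   24      240
3   snow   Lima    23    7       70
4   rain  Tokyo    31   -8      -80
5   snow   Oslo    26   13      130
6   snow  Tokyo    31   18      180
7  cloud  Lagos    27  -10     -100
drop duplicate city (keep=last):
    cond   city  days  low  low_x10
3   snow   Lima    23    7       70
5   snow   Oslo    26   13      130
6   snow  Tokyo    31   18      180
7  cloud  Lagos    27  -10     -100
group by cond: sum(low_x10), sum(low):
       low_x10  low
cond               
cloud     -100  -10
snow       380   38
sort by low_x10 descending:
       low_x10  low
cond               
snow       380   38
cloud     -100  -10

38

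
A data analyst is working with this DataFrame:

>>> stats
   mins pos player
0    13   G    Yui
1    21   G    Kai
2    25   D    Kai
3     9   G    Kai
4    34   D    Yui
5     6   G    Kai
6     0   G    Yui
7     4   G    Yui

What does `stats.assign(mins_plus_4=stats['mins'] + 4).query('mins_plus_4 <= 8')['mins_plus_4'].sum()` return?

add column mins_plus_4 = stats['mins'] + 4:
   mins pos player  mins_plus_4
0    13   G    Yui           17
1    21   G    Kai           25
2    25   D    Kai           29
3     9   G    Kai           13
4    34   D    Yui           38
5     6   G    Kai           10
6     0   G    Yui            4
7     4   G    Yui            8
filter rows where mins_plus_4 <= 8:
   mins pos player  mins_plus_4
6     0   G    Yui            4
7     4   G    Yui            8

12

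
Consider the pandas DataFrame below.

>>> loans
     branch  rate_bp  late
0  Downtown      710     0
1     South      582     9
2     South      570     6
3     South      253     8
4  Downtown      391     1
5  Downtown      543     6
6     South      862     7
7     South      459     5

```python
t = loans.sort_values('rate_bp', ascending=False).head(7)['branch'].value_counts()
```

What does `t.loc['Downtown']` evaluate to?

sort by rate_bp descending:
     branch  rate_bp  late
6     South      862     7
0  Downtown      710     0
1     South      582     9
2     South      570     6
5  Downtown      543     6
7     South      459     5
4  Downtown      391     1
3     South      253     8
take first 7 rows:
     branch  rate_bp  late
6     South      862     7
0  Downtown      710     0
1     South      582     9
2     South      570     6
5  Downtown      543     6
7     South      459     5
4  Downtown      391     1
value_counts of branch:
branch
South       4
Downtown    3
Name: count, dtype: int64

3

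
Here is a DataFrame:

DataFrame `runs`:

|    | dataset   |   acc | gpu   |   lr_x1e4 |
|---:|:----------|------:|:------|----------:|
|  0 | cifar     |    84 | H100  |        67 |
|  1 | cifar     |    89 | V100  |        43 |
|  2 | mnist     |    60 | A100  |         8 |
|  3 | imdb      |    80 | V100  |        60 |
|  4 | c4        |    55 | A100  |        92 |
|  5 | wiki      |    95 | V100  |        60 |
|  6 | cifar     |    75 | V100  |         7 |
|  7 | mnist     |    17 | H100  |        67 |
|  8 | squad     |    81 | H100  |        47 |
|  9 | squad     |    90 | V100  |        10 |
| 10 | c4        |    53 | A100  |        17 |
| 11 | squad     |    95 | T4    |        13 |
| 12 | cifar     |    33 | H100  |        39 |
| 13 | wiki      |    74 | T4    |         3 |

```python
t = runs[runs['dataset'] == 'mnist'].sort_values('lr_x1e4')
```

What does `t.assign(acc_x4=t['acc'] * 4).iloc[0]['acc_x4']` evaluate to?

filter rows where dataset == 'mnist':
  dataset  acc   gpu  lr_x1e4
2   mnist   60  A100        8
7   mnist   17  H100       67
sort by lr_x1e4:
  dataset  acc   gpu  lr_x1e4
2   mnist   60  A100        8
7   mnist   17  H100       67
add column acc_x4 = t['acc'] * 4:
  dataset  acc   gpu  lr_x1e4  acc_x4
2   mnist   60  A100        8     240
7   mnist   17  H100       67      68
Finally, value at position 0, column 'acc_x4' = 240.

240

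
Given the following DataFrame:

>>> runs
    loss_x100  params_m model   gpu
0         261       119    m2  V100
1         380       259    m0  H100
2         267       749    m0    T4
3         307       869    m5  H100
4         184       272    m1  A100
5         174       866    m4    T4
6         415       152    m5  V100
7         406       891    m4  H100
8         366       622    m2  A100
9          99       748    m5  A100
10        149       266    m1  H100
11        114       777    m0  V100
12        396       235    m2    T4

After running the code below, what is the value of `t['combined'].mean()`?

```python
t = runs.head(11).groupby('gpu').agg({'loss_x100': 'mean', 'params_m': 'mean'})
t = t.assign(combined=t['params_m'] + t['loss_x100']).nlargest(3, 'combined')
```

891.138888889

take first 11 rows:
    loss_x100  params_m model   gpu
0         261       119    m2  V100
1         380       259    m0  H100
2         267       749    m0    T4
3         307       869    m5  H100
4         184       272    m1  A100
5         174       866    m4    T4
6         415       152    m5  V100
7         406       891    m4  H100
8         366       622    m2  A100
9          99       748    m5  A100
10        149       266    m1  H100
group by gpu: mean(loss_x100), mean(params_m):
       loss_x100    params_m
gpu                         
A100  216.333333  547.333333
H100  310.500000  571.250000
T4    220.500000  807.500000
V100  338.000000  135.500000
add column combined = t['params_m'] + t['loss_x100']:
       loss_x100    params_m     combined
gpu                                      
A100  216.333333  547.333333   763.666667
H100  310.500000  571.250000   881.750000
T4    220.500000  807.500000  1028.000000
V100  338.000000  135.500000   473.500000
take 3 rows with largest combined:
       loss_x100    params_m     combined
gpu                                      
T4    220.500000  807.500000  1028.000000
H100  310.500000  571.250000   881.750000
A100  216.333333  547.333333   763.666667
Reading off the mean of column 'combined', we get 891.138888889.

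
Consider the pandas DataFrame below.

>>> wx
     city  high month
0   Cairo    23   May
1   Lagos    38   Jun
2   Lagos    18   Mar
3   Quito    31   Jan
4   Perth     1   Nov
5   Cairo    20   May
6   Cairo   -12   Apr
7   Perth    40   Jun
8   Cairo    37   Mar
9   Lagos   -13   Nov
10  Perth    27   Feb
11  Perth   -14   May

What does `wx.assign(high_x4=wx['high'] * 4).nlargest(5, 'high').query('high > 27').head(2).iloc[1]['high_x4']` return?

152

add column high_x4 = wx['high'] * 4:
     city  high month  high_x4
0   Cairo    23   May       92
1   Lagos    38   Jun      152
2   Lagos    18   Mar       72
3   Quito    31   Jan      124
4   Perth     1   Nov        4
5   Cairo    20   May       80
6   Cairo   -12   Apr      -48
7   Perth    40   Jun      160
8   Cairo    37   Mar      148
9   Lagos   -13   Nov      -52
10  Perth    27   Feb      108
11  Perth   -14   May      -56
take 5 rows with largest high:
     city  high month  high_x4
7   Perth    40   Jun      160
1   Lagos    38   Jun      152
8   Cairo    37   Mar      148
3   Quito    31   Jan      124
10  Perth    27   Feb      108
filter rows where high > 27:
    city  high month  high_x4
7  Perth    40   Jun      160
1  Lagos    38   Jun      152
8  Cairo    37   Mar      148
3  Quito    31   Jan      124
take first 2 rows:
    city  high month  high_x4
7  Perth    40   Jun      160
1  Lagos    38   Jun      152
So iloc[1]['high_x4'] = 152.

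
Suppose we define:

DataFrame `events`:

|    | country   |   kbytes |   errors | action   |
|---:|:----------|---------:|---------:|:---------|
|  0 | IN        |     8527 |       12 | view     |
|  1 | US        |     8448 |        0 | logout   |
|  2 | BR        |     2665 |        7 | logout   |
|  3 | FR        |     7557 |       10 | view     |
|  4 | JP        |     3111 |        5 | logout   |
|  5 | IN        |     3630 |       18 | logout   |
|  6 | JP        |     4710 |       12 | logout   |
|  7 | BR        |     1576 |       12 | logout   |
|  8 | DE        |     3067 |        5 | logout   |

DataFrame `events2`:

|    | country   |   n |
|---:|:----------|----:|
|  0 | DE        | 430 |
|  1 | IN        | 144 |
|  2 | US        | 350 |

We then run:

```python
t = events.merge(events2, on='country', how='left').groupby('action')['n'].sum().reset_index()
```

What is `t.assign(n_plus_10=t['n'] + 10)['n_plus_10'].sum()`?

merge on 'country' (how='left') → 9 rows:
  country  kbytes  errors  action      n
0      IN    8527      12    view  144.0
1      US    8448       0  logout  350.0
2      BR    2665       7  logout    NaN
3      FR    7557      10    view    NaN
4      JP    3111       5  logout    NaN
5      IN    3630      18  logout  144.0
6      JP    4710      12  logout    NaN
7      BR    1576      12  logout    NaN
8      DE    3067       5  logout  430.0
group by action, sum of n:
action
logout    924.0
view      144.0
Name: n, dtype: float64
reset_index():
   action      n
0  logout  924.0
1    view  144.0
add column n_plus_10 = t['n'] + 10:
   action      n  n_plus_10
0  logout  924.0      934.0
1    view  144.0      154.0
Then the sum of column 'n_plus_10': 1088.0

1088.0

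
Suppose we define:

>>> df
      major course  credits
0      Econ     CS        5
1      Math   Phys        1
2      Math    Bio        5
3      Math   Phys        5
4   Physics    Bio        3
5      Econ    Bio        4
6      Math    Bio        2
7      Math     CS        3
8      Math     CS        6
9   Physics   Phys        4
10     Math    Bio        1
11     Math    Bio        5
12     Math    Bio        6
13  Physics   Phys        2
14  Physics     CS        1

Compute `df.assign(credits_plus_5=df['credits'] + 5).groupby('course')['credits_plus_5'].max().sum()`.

add column credits_plus_5 = df['credits'] + 5:
      major course  credits  credits_plus_5
0      Econ     CS        5              10
1      Math   Phys        1               6
2      Math    Bio        5              10
3      Math   Phys        5              10
4   Physics    Bio        3               8
5      Econ    Bio        4               9
6      Math    Bio        2               7
7      Math     CS        3               8
8      Math     CS        6              11
9   Physics   Phys        4               9
10     Math    Bio        1               6
11     Math    Bio        5              10
12     Math    Bio        6              11
13  Physics   Phys        2               7
14  Physics     CS        1               6
group by course, max of credits_plus_5:
course
Bio     11
CS      11
Phys    10
Name: credits_plus_5, dtype: int64
Then the sum of the resulting series: 32

32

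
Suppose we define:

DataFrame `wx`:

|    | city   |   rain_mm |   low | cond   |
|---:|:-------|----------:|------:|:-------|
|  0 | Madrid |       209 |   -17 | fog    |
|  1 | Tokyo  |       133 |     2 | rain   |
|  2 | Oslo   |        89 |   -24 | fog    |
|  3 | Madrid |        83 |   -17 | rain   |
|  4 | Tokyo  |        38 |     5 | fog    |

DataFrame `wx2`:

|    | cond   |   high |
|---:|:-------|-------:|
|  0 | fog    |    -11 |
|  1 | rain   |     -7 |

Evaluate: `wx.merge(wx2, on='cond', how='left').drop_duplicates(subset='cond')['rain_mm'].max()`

209

merge on 'cond' (how='left') → 5 rows:
     city  rain_mm  low  cond  high
0  Madrid      209  -17   fog   -11
1   Tokyo      133    2  rain    -7
2    Oslo       89  -24   fog   -11
3  Madrid       83  -17  rain    -7
4   Tokyo       38    5   fog   -11
drop duplicate cond (keep=first):
     city  rain_mm  low  cond  high
0  Madrid      209  -17   fog   -11
1   Tokyo      133    2  rain    -7
Finally, max of column 'rain_mm' = 209.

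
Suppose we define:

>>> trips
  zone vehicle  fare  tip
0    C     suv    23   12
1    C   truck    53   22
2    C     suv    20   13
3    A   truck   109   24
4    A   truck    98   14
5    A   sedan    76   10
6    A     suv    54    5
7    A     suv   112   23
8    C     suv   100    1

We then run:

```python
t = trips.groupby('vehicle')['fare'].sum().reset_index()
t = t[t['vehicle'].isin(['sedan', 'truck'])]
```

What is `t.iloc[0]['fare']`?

group by vehicle, sum of fare:
vehicle
sedan     76
suv      309
truck    260
Name: fare, dtype: int64
reset_index():
  vehicle  fare
0   sedan    76
1     suv   309
2   truck   260
filter rows where vehicle in ['sedan', 'truck']:
  vehicle  fare
0   sedan    76
2   truck   260
So iloc[0]['fare'] = 76.

76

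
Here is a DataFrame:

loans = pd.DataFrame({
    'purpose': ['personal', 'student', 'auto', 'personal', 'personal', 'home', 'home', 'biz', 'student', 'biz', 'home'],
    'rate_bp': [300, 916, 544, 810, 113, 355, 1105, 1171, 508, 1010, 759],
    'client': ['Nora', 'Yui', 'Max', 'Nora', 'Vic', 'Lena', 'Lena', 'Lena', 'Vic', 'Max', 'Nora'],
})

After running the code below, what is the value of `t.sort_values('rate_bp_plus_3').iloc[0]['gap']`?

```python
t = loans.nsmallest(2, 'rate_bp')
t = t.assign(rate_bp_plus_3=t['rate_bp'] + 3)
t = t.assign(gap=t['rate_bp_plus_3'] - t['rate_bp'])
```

take 2 rows with smallest rate_bp:
    purpose  rate_bp client
4  personal      113    Vic
0  personal      300   Nora
add column rate_bp_plus_3 = t['rate_bp'] + 3:
    purpose  rate_bp client  rate_bp_plus_3
4  personal      113    Vic             116
0  personal      300   Nora             303
add column gap = t['rate_bp_plus_3'] - t['rate_bp']:
    purpose  rate_bp client  rate_bp_plus_3  gap
4  personal      113    Vic             116    3
0  personal      300   Nora             303    3
sort by rate_bp_plus_3:
    purpose  rate_bp client  rate_bp_plus_3  gap
4  personal      113    Vic             116    3
0  personal      300   Nora             303    3

3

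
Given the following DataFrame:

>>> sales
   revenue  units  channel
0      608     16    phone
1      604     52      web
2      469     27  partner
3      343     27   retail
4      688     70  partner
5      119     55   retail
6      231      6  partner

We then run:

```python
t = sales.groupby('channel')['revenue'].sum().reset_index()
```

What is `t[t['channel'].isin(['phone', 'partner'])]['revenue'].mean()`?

998.0

group by channel, sum of revenue:
channel
partner    1388
phone       608
retail      462
web         604
Name: revenue, dtype: int64
reset_index():
   channel  revenue
0  partner     1388
1    phone      608
2   retail      462
3      web      604
filter rows where channel in ['phone', 'partner']:
   channel  revenue
0  partner     1388
1    phone      608
Reading off the mean of column 'revenue', we get 998.0.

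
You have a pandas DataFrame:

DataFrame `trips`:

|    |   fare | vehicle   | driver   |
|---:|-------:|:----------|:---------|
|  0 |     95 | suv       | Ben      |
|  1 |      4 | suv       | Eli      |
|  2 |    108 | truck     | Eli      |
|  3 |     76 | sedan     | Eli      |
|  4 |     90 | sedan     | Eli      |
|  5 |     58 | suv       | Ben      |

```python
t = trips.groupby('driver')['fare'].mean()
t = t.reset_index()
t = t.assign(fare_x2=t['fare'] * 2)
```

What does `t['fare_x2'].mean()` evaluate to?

group by driver, mean of fare:
driver
Ben    76.5
Eli    69.5
Name: fare, dtype: float64
reset_index():
  driver  fare
0    Ben  76.5
1    Eli  69.5
add column fare_x2 = t['fare'] * 2:
  driver  fare  fare_x2
0    Ben  76.5    153.0
1    Eli  69.5    139.0

146.0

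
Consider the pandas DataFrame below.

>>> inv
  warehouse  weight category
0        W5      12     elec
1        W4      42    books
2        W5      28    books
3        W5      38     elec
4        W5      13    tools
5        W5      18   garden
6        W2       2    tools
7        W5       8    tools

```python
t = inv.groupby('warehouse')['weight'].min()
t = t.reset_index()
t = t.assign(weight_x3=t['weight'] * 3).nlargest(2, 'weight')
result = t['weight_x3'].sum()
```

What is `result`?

group by warehouse, min of weight:
warehouse
W2     2
W4    42
W5     8
Name: weight, dtype: int64
reset_index():
  warehouse  weight
0        W2       2
1        W4      42
2        W5       8
add column weight_x3 = t['weight'] * 3:
  warehouse  weight  weight_x3
0        W2       2          6
1        W4      42        126
2        W5       8         24
take 2 rows with largest weight:
  warehouse  weight  weight_x3
1        W4      42        126
2        W5       8         24
Finally, sum of column 'weight_x3' = 150.

150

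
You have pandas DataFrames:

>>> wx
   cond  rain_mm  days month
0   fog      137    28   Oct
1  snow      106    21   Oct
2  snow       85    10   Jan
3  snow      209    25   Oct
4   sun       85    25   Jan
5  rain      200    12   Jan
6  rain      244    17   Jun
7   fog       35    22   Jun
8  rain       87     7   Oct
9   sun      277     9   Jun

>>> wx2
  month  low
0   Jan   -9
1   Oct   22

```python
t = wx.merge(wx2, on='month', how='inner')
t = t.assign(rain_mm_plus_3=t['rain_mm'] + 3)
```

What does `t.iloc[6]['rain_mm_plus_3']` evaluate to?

90

merge on 'month' (how='inner') → 7 rows:
   cond  rain_mm  days month  low
0   fog      137    28   Oct   22
1  snow      106    21   Oct   22
2  snow       85    10   Jan   -9
3  snow      209    25   Oct   22
4   sun       85    25   Jan   -9
5  rain      200    12   Jan   -9
6  rain       87     7   Oct   22
add column rain_mm_plus_3 = t['rain_mm'] + 3:
   cond  rain_mm  days month  low  rain_mm_plus_3
0   fog      137    28   Oct   22             140
1  snow      106    21   Oct   22             109
2  snow       85    10   Jan   -9              88
3  snow      209    25   Oct   22             212
4   sun       85    25   Jan   -9              88
5  rain      200    12   Jan   -9             203
6  rain       87     7   Oct   22              90
Reading off the value at position 6, column 'rain_mm_plus_3', we get 90.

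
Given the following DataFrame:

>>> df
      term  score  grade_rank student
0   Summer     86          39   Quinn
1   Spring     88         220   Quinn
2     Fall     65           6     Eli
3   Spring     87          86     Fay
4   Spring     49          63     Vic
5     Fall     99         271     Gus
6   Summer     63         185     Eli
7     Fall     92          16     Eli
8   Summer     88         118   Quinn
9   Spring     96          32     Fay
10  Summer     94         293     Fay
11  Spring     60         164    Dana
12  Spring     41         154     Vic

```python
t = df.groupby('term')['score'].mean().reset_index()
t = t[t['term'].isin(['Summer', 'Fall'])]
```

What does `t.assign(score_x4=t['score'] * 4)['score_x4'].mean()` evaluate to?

group by term, mean of score:
term
Fall      85.333333
Spring    70.166667
Summer    82.750000
Name: score, dtype: float64
reset_index():
     term      score
0    Fall  85.333333
1  Spring  70.166667
2  Summer  82.750000
filter rows where term in ['Summer', 'Fall']:
     term      score
0    Fall  85.333333
2  Summer  82.750000
add column score_x4 = t['score'] * 4:
     term      score    score_x4
0    Fall  85.333333  341.333333
2  Summer  82.750000  331.000000
Then the mean of column 'score_x4': 336.166666667

336.166666667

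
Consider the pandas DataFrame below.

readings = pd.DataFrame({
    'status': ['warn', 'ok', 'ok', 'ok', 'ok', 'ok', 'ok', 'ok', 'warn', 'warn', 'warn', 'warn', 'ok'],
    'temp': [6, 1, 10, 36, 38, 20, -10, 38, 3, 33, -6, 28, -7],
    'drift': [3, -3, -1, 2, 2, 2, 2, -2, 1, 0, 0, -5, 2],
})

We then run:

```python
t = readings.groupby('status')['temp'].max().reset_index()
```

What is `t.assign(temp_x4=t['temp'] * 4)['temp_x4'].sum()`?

284

group by status, max of temp:
status
ok      38
warn    33
Name: temp, dtype: int64
reset_index():
  status  temp
0     ok    38
1   warn    33
add column temp_x4 = t['temp'] * 4:
  status  temp  temp_x4
0     ok    38      152
1   warn    33      132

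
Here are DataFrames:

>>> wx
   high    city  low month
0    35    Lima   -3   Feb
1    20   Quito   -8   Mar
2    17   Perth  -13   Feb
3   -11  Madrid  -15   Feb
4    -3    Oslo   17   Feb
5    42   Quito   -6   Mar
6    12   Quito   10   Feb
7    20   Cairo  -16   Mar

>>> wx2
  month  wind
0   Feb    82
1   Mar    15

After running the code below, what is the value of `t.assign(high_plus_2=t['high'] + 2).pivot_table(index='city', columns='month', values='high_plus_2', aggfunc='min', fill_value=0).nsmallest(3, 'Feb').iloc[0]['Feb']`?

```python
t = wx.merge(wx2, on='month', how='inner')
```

merge on 'month' (how='inner') → 8 rows:
   high    city  low month  wind
0    35    Lima   -3   Feb    82
1    20   Quito   -8   Mar    15
2    17   Perth  -13   Feb    82
3   -11  Madrid  -15   Feb    82
4    -3    Oslo   17   Feb    82
5    42   Quito   -6   Mar    15
6    12   Quito   10   Feb    82
7    20   Cairo  -16   Mar    15
add column high_plus_2 = t['high'] + 2:
   high    city  low month  wind  high_plus_2
0    35    Lima   -3   Feb    82           37
1    20   Quito   -8   Mar    15           22
2    17   Perth  -13   Feb    82           19
3   -11  Madrid  -15   Feb    82           -9
4    -3    Oslo   17   Feb    82           -1
5    42   Quito   -6   Mar    15           44
6    12   Quito   10   Feb    82           14
7    20   Cairo  -16   Mar    15           22
pivot: rows=city, cols=month, min(high_plus_2):
month   Feb  Mar
city            
Cairo     0   22
Lima     37    0
Madrid   -9    0
Oslo     -1    0
Perth    19    0
Quito    14   22
take 3 rows with smallest Feb:
month   Feb  Mar
city            
Madrid   -9    0
Oslo     -1    0
Cairo     0   22

-9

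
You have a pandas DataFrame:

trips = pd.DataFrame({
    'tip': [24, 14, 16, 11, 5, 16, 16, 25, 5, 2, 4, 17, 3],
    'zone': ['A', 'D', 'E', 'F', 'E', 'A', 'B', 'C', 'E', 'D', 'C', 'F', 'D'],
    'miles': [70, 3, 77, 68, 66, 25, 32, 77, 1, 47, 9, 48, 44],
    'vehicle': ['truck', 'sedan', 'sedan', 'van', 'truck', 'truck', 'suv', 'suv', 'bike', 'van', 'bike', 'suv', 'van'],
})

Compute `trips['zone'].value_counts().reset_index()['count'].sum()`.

13

value_counts of zone:
zone
D    3
E    3
A    2
F    2
C    2
B    1
Name: count, dtype: int64
reset_index():
  zone  count
0    D      3
1    E      3
2    A      2
3    F      2
4    C      2
5    B      1
Reading off the sum of column 'count', we get 13.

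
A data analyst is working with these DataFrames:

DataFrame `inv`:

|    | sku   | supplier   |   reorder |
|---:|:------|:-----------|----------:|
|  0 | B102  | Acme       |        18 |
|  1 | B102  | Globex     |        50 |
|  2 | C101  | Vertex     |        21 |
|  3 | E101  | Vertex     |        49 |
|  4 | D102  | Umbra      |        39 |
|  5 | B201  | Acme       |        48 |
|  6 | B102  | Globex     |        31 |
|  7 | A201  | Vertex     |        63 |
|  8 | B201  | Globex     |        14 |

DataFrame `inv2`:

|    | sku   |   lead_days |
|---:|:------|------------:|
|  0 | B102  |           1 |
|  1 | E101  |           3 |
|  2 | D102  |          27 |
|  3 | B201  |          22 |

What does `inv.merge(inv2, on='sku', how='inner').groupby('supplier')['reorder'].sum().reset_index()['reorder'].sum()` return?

249

merge on 'sku' (how='inner') → 7 rows:
    sku supplier  reorder  lead_days
0  B102     Acme       18          1
1  B102   Globex       50          1
2  E101   Vertex       49          3
3  D102    Umbra       39         27
4  B201     Acme       48         22
5  B102   Globex       31          1
6  B201   Globex       14         22
group by supplier, sum of reorder:
supplier
Acme      66
Globex    95
Umbra     39
Vertex    49
Name: reorder, dtype: int64
reset_index():
  supplier  reorder
0     Acme       66
1   Globex       95
2    Umbra       39
3   Vertex       49
Hence 249.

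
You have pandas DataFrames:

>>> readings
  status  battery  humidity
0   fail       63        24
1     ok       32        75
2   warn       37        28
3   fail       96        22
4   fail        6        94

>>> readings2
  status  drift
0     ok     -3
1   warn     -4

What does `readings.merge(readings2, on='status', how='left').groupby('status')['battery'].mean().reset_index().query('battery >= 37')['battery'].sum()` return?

92.0

merge on 'status' (how='left') → 5 rows:
  status  battery  humidity  drift
0   fail       63        24    NaN
1     ok       32        75   -3.0
2   warn       37        28   -4.0
3   fail       96        22    NaN
4   fail        6        94    NaN
group by status, mean of battery:
status
fail    55.0
ok      32.0
warn    37.0
Name: battery, dtype: float64
reset_index():
  status  battery
0   fail     55.0
1     ok     32.0
2   warn     37.0
filter rows where battery >= 37:
  status  battery
0   fail     55.0
2   warn     37.0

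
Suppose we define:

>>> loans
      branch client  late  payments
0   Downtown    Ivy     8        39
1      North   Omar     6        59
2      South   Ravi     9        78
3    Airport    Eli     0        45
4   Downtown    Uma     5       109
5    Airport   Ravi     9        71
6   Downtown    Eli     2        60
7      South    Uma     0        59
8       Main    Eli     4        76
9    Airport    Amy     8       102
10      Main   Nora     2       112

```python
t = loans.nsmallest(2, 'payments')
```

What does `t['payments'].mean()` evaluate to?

take 2 rows with smallest payments:
     branch client  late  payments
0  Downtown    Ivy     8        39
3   Airport    Eli     0        45
Then the mean of column 'payments': 42.0

42.0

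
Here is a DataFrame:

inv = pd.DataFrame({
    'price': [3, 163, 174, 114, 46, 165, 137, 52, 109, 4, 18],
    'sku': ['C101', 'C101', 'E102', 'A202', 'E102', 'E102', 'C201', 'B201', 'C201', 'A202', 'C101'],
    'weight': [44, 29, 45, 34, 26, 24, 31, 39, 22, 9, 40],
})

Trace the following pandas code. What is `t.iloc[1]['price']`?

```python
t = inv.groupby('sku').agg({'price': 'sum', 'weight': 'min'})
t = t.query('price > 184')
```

385

group by sku: sum(price), min(weight):
      price  weight
sku                
A202    118       9
B201     52      39
C101    184      29
C201    246      22
E102    385      24
filter rows where price > 184:
      price  weight
sku                
C201    246      22
E102    385      24
Hence 385.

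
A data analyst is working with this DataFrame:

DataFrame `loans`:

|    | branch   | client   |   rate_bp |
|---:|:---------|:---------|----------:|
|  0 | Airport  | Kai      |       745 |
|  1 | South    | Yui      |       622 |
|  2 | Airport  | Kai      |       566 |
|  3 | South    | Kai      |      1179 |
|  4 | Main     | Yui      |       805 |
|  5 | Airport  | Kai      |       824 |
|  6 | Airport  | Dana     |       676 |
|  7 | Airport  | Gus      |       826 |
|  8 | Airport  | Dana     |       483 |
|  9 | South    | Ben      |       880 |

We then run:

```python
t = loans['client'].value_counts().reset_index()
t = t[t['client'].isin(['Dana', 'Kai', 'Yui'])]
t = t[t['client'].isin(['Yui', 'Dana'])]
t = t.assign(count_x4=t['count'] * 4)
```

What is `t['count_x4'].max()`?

8

value_counts of client:
client
Kai     4
Yui     2
Dana    2
Gus     1
Ben     1
Name: count, dtype: int64
reset_index():
  client  count
0    Kai      4
1    Yui      2
2   Dana      2
3    Gus      1
4    Ben      1
filter rows where client in ['Dana', 'Kai', 'Yui']:
  client  count
0    Kai      4
1    Yui      2
2   Dana      2
filter rows where client in ['Yui', 'Dana']:
  client  count
1    Yui      2
2   Dana      2
add column count_x4 = t['count'] * 4:
  client  count  count_x4
1    Yui      2         8
2   Dana      2         8
max of column 'count_x4' → 8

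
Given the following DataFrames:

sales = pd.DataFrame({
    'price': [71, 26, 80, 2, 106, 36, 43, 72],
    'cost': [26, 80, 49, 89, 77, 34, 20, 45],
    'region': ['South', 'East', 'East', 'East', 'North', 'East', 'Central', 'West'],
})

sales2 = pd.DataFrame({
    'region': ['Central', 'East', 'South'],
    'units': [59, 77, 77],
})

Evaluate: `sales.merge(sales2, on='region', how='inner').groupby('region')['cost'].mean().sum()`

merge on 'region' (how='inner') → 6 rows:
   price  cost   region  units
0     71    26    South     77
1     26    80     East     77
2     80    49     East     77
3      2    89     East     77
4     36    34     East     77
5     43    20  Central     59
group by region, mean of cost:
region
Central    20.0
East       63.0
South      26.0
Name: cost, dtype: float64
sum of the resulting series → 109.0

109.0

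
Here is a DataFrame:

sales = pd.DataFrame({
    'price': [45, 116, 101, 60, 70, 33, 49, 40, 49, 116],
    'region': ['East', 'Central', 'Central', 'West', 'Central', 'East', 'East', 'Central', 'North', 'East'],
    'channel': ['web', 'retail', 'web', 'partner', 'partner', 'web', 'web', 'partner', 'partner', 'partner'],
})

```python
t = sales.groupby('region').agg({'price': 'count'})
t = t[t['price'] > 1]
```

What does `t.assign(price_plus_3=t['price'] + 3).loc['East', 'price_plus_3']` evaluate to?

7

group by region, count of price:
         price
region        
Central      4
East         4
North        1
West         1
filter rows where price > 1:
         price
region        
Central      4
East         4
add column price_plus_3 = t['price'] + 3:
         price  price_plus_3
region                      
Central      4             7
East         4             7
Taking the value at row 'East', column 'price_plus_3' gives 7.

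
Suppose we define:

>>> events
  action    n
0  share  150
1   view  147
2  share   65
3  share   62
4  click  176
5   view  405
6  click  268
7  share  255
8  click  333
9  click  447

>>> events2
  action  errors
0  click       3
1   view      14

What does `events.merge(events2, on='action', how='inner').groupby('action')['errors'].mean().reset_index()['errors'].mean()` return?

8.5

merge on 'action' (how='inner') → 6 rows:
  action    n  errors
0   view  147      14
1  click  176       3
2   view  405      14
3  click  268       3
4  click  333       3
5  click  447       3
group by action, mean of errors:
action
click     3.0
view     14.0
Name: errors, dtype: float64
reset_index():
  action  errors
0  click     3.0
1   view    14.0
mean of column 'errors' → 8.5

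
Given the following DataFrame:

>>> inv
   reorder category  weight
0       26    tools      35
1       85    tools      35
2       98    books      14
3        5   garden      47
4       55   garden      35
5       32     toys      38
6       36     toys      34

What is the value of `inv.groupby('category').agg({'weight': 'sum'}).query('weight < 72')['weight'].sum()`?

group by category, sum of weight:
          weight
category        
books         14
garden        82
tools         70
toys          72
filter rows where weight < 72:
          weight
category        
books         14
tools         70
Finally, sum of column 'weight' = 84.

84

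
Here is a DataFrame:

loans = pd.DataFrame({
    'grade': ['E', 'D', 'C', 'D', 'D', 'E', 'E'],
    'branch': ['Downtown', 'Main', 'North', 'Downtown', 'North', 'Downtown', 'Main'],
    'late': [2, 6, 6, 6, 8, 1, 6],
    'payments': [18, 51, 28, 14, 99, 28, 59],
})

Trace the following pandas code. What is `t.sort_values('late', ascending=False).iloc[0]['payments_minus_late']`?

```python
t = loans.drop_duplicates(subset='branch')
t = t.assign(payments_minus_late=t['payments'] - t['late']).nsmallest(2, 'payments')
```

drop duplicate branch (keep=first):
  grade    branch  late  payments
0     E  Downtown     2        18
1     D      Main     6        51
2     C     North     6        28
add column payments_minus_late = t['payments'] - t['late']:
  grade    branch  late  payments  payments_minus_late
0     E  Downtown     2        18                   16
1     D      Main     6        51                   45
2     C     North     6        28                   22
take 2 rows with smallest payments:
  grade    branch  late  payments  payments_minus_late
0     E  Downtown     2        18                   16
2     C     North     6        28                   22
sort by late descending:
  grade    branch  late  payments  payments_minus_late
2     C     North     6        28                   22
0     E  Downtown     2        18                   16

22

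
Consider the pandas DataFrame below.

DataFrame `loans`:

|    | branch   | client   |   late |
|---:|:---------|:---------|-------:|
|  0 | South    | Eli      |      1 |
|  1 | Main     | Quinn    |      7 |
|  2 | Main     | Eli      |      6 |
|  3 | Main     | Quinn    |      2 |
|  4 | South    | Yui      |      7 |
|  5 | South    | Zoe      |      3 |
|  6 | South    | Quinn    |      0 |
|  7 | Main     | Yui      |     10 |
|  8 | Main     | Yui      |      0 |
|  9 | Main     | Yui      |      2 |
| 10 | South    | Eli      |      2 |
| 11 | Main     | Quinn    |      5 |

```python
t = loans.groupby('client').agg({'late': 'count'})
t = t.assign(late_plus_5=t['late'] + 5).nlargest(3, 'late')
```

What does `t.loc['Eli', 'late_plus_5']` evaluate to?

group by client, count of late:
        late
client      
Eli        3
Quinn      4
Yui        4
Zoe        1
add column late_plus_5 = t['late'] + 5:
        late  late_plus_5
client                   
Eli        3            8
Quinn      4            9
Yui        4            9
Zoe        1            6
take 3 rows with largest late:
        late  late_plus_5
client                   
Quinn      4            9
Yui        4            9
Eli        3            8
Taking the value at row 'Eli', column 'late_plus_5' gives 8.

8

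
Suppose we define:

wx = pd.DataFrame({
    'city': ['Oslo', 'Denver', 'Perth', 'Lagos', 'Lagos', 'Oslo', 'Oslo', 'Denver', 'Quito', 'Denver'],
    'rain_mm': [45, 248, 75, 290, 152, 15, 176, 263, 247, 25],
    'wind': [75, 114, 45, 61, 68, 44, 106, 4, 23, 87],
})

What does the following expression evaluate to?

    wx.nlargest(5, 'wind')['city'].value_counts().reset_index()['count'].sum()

take 5 rows with largest wind:
     city  rain_mm  wind
1  Denver      248   114
6    Oslo      176   106
9  Denver       25    87
0    Oslo       45    75
4   Lagos      152    68
value_counts of city:
city
Denver    2
Oslo      2
Lagos     1
Name: count, dtype: int64
reset_index():
     city  count
0  Denver      2
1    Oslo      2
2   Lagos      1
Taking the sum of column 'count' gives 5.

5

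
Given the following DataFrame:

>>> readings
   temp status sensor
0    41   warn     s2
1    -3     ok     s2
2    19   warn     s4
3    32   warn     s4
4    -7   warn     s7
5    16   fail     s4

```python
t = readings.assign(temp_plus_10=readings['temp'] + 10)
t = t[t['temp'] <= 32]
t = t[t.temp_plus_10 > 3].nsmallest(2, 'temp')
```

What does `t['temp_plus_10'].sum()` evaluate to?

33

add column temp_plus_10 = readings['temp'] + 10:
   temp status sensor  temp_plus_10
0    41   warn     s2            51
1    -3     ok     s2             7
2    19   warn     s4            29
3    32   warn     s4            42
4    -7   warn     s7             3
5    16   fail     s4            26
filter rows where temp <= 32:
   temp status sensor  temp_plus_10
1    -3     ok     s2             7
2    19   warn     s4            29
3    32   warn     s4            42
4    -7   warn     s7             3
5    16   fail     s4            26
filter rows where temp_plus_10 > 3:
   temp status sensor  temp_plus_10
1    -3     ok     s2             7
2    19   warn     s4            29
3    32   warn     s4            42
5    16   fail     s4            26
take 2 rows with smallest temp:
   temp status sensor  temp_plus_10
1    -3     ok     s2             7
5    16   fail     s4            26
Then the sum of column 'temp_plus_10': 33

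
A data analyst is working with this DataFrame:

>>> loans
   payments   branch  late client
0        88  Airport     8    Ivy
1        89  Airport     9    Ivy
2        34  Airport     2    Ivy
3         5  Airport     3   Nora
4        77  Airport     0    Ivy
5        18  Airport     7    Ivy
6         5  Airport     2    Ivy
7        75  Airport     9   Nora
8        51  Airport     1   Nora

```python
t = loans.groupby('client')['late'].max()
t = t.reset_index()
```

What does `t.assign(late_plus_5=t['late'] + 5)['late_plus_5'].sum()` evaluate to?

group by client, max of late:
client
Ivy     9
Nora    9
Name: late, dtype: int64
reset_index():
  client  late
0    Ivy     9
1   Nora     9
add column late_plus_5 = t['late'] + 5:
  client  late  late_plus_5
0    Ivy     9           14
1   Nora     9           14
The sum of column 'late_plus_5' is 28.

28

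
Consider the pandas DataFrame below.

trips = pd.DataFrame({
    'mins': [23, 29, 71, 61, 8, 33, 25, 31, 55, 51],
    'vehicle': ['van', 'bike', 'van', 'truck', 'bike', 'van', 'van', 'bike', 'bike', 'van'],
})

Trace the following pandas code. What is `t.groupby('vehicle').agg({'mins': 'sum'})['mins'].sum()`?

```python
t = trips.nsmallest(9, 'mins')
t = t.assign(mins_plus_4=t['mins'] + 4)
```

316

take 9 rows with smallest mins:
   mins vehicle
4     8    bike
0    23     van
6    25     van
1    29    bike
7    31    bike
5    33     van
9    51     van
8    55    bike
3    61   truck
add column mins_plus_4 = t['mins'] + 4:
   mins vehicle  mins_plus_4
4     8    bike           12
0    23     van           27
6    25     van           29
1    29    bike           33
7    31    bike           35
5    33     van           37
9    51     van           55
8    55    bike           59
3    61   truck           65
group by vehicle, sum of mins:
         mins
vehicle      
bike      123
truck      61
van       132
Taking the sum of column 'mins' gives 316.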